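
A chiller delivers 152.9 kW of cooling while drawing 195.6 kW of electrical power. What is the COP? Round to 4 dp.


COP = 152.9 / 195.6 = 0.7817

0.7817


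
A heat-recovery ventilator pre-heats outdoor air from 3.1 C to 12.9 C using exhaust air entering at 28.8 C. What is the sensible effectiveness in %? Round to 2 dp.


eff = (12.9-3.1)/(28.8-3.1)*100 = 38.13 %

38.13 %


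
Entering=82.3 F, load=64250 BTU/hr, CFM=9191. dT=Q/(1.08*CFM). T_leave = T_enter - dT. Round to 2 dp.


dT = 64250/(1.08*9191) = 6.4727
T_leave = 82.3 - 6.4727 = 75.83 F

75.83 F


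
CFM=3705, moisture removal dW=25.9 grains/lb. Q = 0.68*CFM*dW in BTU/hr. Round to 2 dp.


Q = 0.68 * 3705 * 25.9 = 65252.46 BTU/hr

65252.46 BTU/hr


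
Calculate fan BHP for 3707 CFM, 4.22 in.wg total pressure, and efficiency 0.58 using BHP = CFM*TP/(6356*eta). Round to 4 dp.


BHP = 3707 * 4.22 / (6356 * 0.58) = 4.2435 hp

4.2435 hp


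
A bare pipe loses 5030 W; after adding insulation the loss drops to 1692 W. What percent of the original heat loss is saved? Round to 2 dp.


Savings = ((5030-1692)/5030)*100 = 66.36 %

66.36 %


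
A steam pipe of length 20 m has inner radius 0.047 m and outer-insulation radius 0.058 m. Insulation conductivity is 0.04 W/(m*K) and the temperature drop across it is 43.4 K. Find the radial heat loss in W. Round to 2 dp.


Q = 2*pi*0.04*20*43.4/ln(0.058/0.047) = 1037.36 W

1037.36 W


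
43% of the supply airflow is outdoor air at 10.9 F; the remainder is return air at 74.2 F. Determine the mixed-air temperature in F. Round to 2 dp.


T_mix = 0.43*10.9 + 0.57*74.2 = 46.98 F

46.98 F


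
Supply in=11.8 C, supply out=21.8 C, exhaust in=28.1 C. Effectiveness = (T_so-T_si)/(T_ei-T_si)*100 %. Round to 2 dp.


eff = (21.8-11.8)/(28.1-11.8)*100 = 61.35 %

61.35 %


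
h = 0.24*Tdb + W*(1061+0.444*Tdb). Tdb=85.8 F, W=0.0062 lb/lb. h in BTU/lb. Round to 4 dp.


h = 0.24*85.8 + 0.0062*(1061+0.444*85.8) = 27.4064 BTU/lb

27.4064 BTU/lb


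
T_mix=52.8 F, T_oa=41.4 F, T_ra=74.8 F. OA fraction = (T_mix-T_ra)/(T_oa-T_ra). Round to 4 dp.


frac = (52.8 - 74.8) / (41.4 - 74.8) = 0.6587

0.6587


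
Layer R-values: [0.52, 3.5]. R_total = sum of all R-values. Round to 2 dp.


R_total = 0.52 + 3.5 = 4.02

4.02


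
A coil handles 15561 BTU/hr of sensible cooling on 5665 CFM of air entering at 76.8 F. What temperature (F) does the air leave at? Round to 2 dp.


dT = 15561/(1.08*5665) = 2.5434
T_leave = 76.8 - 2.5434 = 74.26 F

74.26 F


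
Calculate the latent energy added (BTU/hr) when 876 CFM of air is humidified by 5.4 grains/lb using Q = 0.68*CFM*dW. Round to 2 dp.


Q = 0.68 * 876 * 5.4 = 3216.67 BTU/hr

3216.67 BTU/hr


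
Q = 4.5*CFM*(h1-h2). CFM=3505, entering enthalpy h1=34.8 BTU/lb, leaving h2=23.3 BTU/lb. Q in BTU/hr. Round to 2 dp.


Q = 4.5 * 3505 * (34.8 - 23.3) = 181383.75 BTU/hr

181383.75 BTU/hr


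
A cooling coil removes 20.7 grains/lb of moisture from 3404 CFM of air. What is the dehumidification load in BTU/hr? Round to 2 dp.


Q = 0.68 * 3404 * 20.7 = 47914.70 BTU/hr

47914.70 BTU/hr


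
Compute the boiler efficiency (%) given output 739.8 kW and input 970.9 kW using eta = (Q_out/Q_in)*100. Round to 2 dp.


eta = (739.8/970.9)*100 = 76.20 %

76.20 %


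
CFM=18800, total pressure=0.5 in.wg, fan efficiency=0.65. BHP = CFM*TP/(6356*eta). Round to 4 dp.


BHP = 18800 * 0.5 / (6356 * 0.65) = 2.2753 hp

2.2753 hp


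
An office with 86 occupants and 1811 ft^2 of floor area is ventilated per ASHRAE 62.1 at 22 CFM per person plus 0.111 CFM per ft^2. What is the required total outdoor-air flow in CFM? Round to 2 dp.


Total = 86*22 + 1811*0.111 = 2093.02 CFM

2093.02 CFM


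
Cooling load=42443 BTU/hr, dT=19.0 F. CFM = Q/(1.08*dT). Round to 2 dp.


CFM = 42443 / (1.08 * 19.0) = 2068.37

2068.37 CFM


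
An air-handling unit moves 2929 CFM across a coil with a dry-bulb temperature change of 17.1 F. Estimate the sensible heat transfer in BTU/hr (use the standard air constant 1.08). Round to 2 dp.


Q = 1.08 * 2929 * 17.1 = 54092.77 BTU/hr

54092.77 BTU/hr


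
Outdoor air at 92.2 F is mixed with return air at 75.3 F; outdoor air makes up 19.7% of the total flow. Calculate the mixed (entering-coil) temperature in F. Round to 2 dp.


T_mix = 75.3 + (19.7/100)*(92.2-75.3) = 78.63 F

78.63 F


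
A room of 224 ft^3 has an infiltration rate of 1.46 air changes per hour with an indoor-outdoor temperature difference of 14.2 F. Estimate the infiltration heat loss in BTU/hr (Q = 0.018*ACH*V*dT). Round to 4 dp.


Q = 0.018 * 1.46 * 224 * 14.2 = 83.5914 BTU/hr

83.5914 BTU/hr


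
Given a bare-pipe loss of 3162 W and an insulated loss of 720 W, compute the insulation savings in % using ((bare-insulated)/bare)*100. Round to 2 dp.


Savings = ((3162-720)/3162)*100 = 77.23 %

77.23 %


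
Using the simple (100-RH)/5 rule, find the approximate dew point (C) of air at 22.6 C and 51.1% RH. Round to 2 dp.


Td = 22.6 - (100-51.1)/5 = 12.82 C

12.82 C


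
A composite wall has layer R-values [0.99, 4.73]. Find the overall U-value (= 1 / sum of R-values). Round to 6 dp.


R_total = 0.99 + 4.73 = 5.72
U = 1/5.72 = 0.174825

0.174825


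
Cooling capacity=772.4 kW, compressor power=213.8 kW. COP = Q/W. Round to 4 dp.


COP = 772.4 / 213.8 = 3.6127

3.6127


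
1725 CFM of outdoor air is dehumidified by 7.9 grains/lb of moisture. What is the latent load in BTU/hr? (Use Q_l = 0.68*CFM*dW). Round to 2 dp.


Q = 0.68 * 1725 * 7.9 = 9266.70 BTU/hr

9266.70 BTU/hr


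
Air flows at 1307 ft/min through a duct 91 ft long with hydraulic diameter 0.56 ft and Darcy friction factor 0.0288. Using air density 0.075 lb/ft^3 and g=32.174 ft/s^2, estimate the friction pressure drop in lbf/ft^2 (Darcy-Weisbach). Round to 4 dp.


v_fps = 1307/60 = 21.7833 ft/s
dp = 0.0288*(91/0.56)*0.075*21.7833^2/(2*32.174) = 2.5883 lbf/ft^2

2.5883 lbf/ft^2


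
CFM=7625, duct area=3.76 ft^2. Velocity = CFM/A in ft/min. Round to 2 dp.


V = 7625 / 3.76 = 2027.93 ft/min

2027.93 ft/min


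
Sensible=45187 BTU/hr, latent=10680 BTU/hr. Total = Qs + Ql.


Qt = 45187 + 10680 = 55867 BTU/hr

55867 BTU/hr


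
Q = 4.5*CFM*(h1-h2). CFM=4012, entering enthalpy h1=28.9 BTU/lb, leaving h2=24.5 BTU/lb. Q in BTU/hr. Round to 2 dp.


Q = 4.5 * 4012 * (28.9 - 24.5) = 79437.60 BTU/hr

79437.60 BTU/hr


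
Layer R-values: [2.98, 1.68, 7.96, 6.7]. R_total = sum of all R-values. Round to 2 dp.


R_total = 2.98 + 1.68 + 7.96 + 6.7 = 19.32

19.32


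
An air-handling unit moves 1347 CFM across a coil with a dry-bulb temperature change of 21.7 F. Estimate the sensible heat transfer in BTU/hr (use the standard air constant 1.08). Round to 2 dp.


Q = 1.08 * 1347 * 21.7 = 31568.29 BTU/hr

31568.29 BTU/hr


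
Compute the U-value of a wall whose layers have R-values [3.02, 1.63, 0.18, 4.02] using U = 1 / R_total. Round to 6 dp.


R_total = 3.02 + 1.63 + 0.18 + 4.02 = 8.85
U = 1/8.85 = 0.112994

0.112994


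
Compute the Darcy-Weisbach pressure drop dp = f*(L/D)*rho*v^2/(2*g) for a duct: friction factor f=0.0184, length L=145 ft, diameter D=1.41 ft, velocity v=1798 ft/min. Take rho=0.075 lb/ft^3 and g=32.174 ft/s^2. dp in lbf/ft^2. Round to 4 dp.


v_fps = 1798/60 = 29.9667 ft/s
dp = 0.0184*(145/1.41)*0.075*29.9667^2/(2*32.174) = 1.9805 lbf/ft^2

1.9805 lbf/ft^2


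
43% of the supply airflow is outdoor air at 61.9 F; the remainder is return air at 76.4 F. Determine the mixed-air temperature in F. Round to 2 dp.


T_mix = 0.43*61.9 + 0.57*76.4 = 70.17 F

70.17 F


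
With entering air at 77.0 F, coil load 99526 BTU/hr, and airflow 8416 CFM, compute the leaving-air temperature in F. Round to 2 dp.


dT = 99526/(1.08*8416) = 10.9498
T_leave = 77.0 - 10.9498 = 66.05 F

66.05 F


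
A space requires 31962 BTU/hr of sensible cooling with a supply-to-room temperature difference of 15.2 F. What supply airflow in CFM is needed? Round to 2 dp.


CFM = 31962 / (1.08 * 15.2) = 1947.00

1947.00 CFM


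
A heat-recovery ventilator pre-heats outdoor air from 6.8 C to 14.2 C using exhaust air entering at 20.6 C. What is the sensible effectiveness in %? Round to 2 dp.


eff = (14.2-6.8)/(20.6-6.8)*100 = 53.62 %

53.62 %


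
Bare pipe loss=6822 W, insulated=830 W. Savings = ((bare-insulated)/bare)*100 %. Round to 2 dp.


Savings = ((6822-830)/6822)*100 = 87.83 %

87.83 %


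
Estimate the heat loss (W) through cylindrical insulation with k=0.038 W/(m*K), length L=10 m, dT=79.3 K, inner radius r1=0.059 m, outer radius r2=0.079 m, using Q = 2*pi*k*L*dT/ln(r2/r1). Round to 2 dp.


Q = 2*pi*0.038*10*79.3/ln(0.079/0.059) = 648.62 W

648.62 W


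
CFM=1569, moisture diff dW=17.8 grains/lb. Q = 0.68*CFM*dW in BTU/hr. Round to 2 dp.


Q = 0.68 * 1569 * 17.8 = 18991.18 BTU/hr

18991.18 BTU/hr


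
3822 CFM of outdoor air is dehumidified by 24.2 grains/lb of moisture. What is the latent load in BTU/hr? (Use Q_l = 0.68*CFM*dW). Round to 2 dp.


Q = 0.68 * 3822 * 24.2 = 62894.83 BTU/hr

62894.83 BTU/hr


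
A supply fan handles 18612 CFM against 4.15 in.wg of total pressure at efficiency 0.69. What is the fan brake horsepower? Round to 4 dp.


BHP = 18612 * 4.15 / (6356 * 0.69) = 17.6120 hp

17.6120 hp


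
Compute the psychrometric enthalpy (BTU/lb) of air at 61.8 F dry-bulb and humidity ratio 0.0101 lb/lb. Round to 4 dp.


h = 0.24*61.8 + 0.0101*(1061+0.444*61.8) = 25.8252 BTU/lb

25.8252 BTU/lb


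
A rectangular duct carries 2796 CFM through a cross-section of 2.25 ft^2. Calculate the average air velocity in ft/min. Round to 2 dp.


V = 2796 / 2.25 = 1242.67 ft/min

1242.67 ft/min


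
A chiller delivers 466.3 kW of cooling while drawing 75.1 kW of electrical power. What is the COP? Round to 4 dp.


COP = 466.3 / 75.1 = 6.2091

6.2091


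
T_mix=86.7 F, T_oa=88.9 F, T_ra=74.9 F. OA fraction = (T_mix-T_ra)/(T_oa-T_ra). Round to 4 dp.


frac = (86.7 - 74.9) / (88.9 - 74.9) = 0.8429

0.8429


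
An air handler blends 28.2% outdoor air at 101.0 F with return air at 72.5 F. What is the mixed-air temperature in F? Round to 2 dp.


T_mix = 72.5 + (28.2/100)*(101.0-72.5) = 80.54 F

80.54 F


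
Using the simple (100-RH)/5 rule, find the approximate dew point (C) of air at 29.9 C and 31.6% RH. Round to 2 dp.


Td = 29.9 - (100-31.6)/5 = 16.22 C

16.22 C


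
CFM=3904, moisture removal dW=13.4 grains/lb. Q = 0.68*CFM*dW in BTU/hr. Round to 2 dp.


Q = 0.68 * 3904 * 13.4 = 35573.25 BTU/hr

35573.25 BTU/hr


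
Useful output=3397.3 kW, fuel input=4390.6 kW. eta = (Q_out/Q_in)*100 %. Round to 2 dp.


eta = (3397.3/4390.6)*100 = 77.38 %

77.38 %


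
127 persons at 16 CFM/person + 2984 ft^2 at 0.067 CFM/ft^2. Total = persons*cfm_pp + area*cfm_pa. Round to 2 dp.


Total = 127*16 + 2984*0.067 = 2231.93 CFM

2231.93 CFM


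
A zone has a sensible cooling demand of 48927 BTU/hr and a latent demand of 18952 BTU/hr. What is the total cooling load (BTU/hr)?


Qt = 48927 + 18952 = 67879 BTU/hr

67879 BTU/hr


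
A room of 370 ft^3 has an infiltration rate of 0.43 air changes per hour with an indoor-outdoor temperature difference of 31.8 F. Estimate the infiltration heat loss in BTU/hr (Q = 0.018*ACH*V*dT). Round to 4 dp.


Q = 0.018 * 0.43 * 370 * 31.8 = 91.0688 BTU/hr

91.0688 BTU/hr


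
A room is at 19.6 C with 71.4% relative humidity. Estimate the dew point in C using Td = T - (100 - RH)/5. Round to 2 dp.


Td = 19.6 - (100-71.4)/5 = 13.88 C

13.88 C


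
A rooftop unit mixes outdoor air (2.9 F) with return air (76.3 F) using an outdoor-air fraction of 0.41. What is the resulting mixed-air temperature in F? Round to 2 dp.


T_mix = 0.41*2.9 + 0.59*76.3 = 46.21 F

46.21 F


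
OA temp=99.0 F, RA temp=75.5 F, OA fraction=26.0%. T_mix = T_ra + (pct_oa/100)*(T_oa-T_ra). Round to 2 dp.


T_mix = 75.5 + (26.0/100)*(99.0-75.5) = 81.61 F

81.61 F


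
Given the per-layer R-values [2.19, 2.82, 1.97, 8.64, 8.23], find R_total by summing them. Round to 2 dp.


R_total = 2.19 + 2.82 + 1.97 + 8.64 + 8.23 = 23.85

23.85


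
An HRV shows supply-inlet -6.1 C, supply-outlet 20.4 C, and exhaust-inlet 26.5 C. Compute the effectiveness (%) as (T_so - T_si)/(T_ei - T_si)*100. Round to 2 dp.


eff = (20.4-(-6.1))/(26.5-(-6.1))*100 = 81.29 %

81.29 %


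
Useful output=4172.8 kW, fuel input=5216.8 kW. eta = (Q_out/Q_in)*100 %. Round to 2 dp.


eta = (4172.8/5216.8)*100 = 79.99 %

79.99 %


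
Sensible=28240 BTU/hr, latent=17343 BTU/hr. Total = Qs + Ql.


Qt = 28240 + 17343 = 45583 BTU/hr

45583 BTU/hr


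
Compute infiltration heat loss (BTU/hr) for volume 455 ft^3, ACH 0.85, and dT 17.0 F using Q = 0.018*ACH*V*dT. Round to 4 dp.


Q = 0.018 * 0.85 * 455 * 17.0 = 118.3455 BTU/hr

118.3455 BTU/hr


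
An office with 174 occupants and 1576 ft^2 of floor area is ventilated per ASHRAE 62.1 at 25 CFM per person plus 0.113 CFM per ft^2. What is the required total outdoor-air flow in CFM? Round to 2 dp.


Total = 174*25 + 1576*0.113 = 4528.09 CFM

4528.09 CFM


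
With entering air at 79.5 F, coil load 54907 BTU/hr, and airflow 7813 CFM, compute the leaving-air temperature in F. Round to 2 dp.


dT = 54907/(1.08*7813) = 6.5071
T_leave = 79.5 - 6.5071 = 72.99 F

72.99 F


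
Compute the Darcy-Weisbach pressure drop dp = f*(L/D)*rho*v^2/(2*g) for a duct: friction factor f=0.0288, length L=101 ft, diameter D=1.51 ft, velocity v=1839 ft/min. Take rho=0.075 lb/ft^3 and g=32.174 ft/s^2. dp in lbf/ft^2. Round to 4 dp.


v_fps = 1839/60 = 30.65 ft/s
dp = 0.0288*(101/1.51)*0.075*30.65^2/(2*32.174) = 2.1092 lbf/ft^2

2.1092 lbf/ft^2


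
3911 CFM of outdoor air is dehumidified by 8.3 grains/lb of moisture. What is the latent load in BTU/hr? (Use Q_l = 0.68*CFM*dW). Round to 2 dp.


Q = 0.68 * 3911 * 8.3 = 22073.68 BTU/hr

22073.68 BTU/hr


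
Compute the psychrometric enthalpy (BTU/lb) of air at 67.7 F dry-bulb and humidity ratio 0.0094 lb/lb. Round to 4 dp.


h = 0.24*67.7 + 0.0094*(1061+0.444*67.7) = 26.5040 BTU/lb

26.5040 BTU/lb


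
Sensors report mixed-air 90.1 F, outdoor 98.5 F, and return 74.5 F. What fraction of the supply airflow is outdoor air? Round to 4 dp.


frac = (90.1 - 74.5) / (98.5 - 74.5) = 0.6500

0.6500


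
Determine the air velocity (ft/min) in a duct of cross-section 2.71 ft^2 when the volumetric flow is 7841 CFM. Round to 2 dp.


V = 7841 / 2.71 = 2893.36 ft/min

2893.36 ft/min


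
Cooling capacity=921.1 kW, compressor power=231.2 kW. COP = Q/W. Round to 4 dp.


COP = 921.1 / 231.2 = 3.9840

3.9840


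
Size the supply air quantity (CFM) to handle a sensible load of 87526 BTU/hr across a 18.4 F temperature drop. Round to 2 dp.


CFM = 87526 / (1.08 * 18.4) = 4404.49

4404.49 CFM


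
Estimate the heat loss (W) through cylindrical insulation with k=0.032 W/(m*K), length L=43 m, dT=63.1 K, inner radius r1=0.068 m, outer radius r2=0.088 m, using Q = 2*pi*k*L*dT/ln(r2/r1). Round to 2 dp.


Q = 2*pi*0.032*43*63.1/ln(0.088/0.068) = 2115.90 W

2115.90 W


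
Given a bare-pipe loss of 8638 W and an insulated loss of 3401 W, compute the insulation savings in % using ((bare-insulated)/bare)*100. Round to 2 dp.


Savings = ((8638-3401)/8638)*100 = 60.63 %

60.63 %


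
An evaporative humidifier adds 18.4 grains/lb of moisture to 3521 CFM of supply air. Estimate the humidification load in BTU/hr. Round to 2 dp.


Q = 0.68 * 3521 * 18.4 = 44054.75 BTU/hr

44054.75 BTU/hr


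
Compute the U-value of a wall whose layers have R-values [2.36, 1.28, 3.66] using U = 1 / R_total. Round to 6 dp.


R_total = 2.36 + 1.28 + 3.66 = 7.30
U = 1/7.30 = 0.136986

0.136986


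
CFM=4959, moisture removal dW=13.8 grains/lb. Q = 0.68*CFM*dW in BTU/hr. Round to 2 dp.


Q = 0.68 * 4959 * 13.8 = 46535.26 BTU/hr

46535.26 BTU/hr


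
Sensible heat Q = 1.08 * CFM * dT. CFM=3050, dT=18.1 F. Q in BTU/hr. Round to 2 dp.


Q = 1.08 * 3050 * 18.1 = 59621.40 BTU/hr

59621.40 BTU/hr


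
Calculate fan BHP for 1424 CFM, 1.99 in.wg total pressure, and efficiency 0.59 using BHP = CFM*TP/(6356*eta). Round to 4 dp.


BHP = 1424 * 1.99 / (6356 * 0.59) = 0.7557 hp

0.7557 hp


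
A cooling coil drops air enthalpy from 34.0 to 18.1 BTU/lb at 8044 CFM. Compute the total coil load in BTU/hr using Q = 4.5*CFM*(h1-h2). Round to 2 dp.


Q = 4.5 * 8044 * (34.0 - 18.1) = 575548.20 BTU/hr

575548.20 BTU/hr


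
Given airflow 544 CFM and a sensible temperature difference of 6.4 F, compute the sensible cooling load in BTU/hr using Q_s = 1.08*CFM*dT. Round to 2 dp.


Q = 1.08 * 544 * 6.4 = 3760.13 BTU/hr

3760.13 BTU/hr


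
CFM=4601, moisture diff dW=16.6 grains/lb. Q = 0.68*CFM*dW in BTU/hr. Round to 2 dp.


Q = 0.68 * 4601 * 16.6 = 51936.09 BTU/hr

51936.09 BTU/hr


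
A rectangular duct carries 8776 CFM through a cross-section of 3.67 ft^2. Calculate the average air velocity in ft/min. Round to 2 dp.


V = 8776 / 3.67 = 2391.28 ft/min

2391.28 ft/min


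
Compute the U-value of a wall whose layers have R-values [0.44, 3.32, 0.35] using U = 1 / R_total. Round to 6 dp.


R_total = 0.44 + 3.32 + 0.35 = 4.11
U = 1/4.11 = 0.243309

0.243309


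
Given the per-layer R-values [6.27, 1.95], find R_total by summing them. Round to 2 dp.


R_total = 6.27 + 1.95 = 8.22

8.22


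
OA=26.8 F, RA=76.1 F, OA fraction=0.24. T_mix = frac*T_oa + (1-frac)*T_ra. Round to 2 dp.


T_mix = 0.24*26.8 + 0.76*76.1 = 64.27 F

64.27 F


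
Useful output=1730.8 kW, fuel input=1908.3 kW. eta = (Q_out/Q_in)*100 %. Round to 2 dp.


eta = (1730.8/1908.3)*100 = 90.70 %

90.70 %


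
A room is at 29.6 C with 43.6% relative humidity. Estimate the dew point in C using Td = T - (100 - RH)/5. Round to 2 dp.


Td = 29.6 - (100-43.6)/5 = 18.32 C

18.32 C


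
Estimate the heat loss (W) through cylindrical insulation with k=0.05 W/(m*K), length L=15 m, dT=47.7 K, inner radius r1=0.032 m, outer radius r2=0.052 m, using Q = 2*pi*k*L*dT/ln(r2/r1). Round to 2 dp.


Q = 2*pi*0.05*15*47.7/ln(0.052/0.032) = 462.98 W

462.98 W


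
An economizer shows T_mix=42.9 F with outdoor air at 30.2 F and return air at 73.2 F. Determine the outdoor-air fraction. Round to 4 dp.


frac = (42.9 - 73.2) / (30.2 - 73.2) = 0.7047

0.7047


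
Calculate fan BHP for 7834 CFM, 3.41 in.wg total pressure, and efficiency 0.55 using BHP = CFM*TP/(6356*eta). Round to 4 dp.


BHP = 7834 * 3.41 / (6356 * 0.55) = 7.6417 hp

7.6417 hp


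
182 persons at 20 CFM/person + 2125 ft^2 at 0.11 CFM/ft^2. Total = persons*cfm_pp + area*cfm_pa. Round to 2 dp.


Total = 182*20 + 2125*0.11 = 3873.75 CFM

3873.75 CFM


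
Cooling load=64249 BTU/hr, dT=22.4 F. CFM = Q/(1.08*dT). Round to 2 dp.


CFM = 64249 / (1.08 * 22.4) = 2655.80

2655.80 CFM


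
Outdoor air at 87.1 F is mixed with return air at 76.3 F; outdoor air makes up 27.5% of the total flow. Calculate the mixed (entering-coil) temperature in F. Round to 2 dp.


T_mix = 76.3 + (27.5/100)*(87.1-76.3) = 79.27 F

79.27 F


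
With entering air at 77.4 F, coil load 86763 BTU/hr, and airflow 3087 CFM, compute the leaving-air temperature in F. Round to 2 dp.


dT = 86763/(1.08*3087) = 26.0240
T_leave = 77.4 - 26.0240 = 51.38 F

51.38 F


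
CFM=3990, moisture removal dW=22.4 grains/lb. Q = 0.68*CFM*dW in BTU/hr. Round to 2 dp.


Q = 0.68 * 3990 * 22.4 = 60775.68 BTU/hr

60775.68 BTU/hr


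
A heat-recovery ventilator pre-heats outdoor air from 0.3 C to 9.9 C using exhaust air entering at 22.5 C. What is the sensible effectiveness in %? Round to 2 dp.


eff = (9.9-0.3)/(22.5-0.3)*100 = 43.24 %

43.24 %


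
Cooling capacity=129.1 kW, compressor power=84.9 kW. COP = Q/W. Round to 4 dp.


COP = 129.1 / 84.9 = 1.5206

1.5206


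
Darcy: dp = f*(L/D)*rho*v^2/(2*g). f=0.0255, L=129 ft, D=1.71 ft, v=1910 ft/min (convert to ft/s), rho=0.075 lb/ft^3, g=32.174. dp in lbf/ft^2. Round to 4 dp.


v_fps = 1910/60 = 31.8333 ft/s
dp = 0.0255*(129/1.71)*0.075*31.8333^2/(2*32.174) = 2.2721 lbf/ft^2

2.2721 lbf/ft^2


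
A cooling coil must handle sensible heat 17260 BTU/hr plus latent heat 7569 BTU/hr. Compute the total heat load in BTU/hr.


Qt = 17260 + 7569 = 24829 BTU/hr

24829 BTU/hr


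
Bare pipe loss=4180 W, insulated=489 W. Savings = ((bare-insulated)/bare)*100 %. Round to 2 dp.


Savings = ((4180-489)/4180)*100 = 88.30 %

88.30 %


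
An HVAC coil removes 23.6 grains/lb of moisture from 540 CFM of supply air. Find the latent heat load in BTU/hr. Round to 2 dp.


Q = 0.68 * 540 * 23.6 = 8665.92 BTU/hr

8665.92 BTU/hr


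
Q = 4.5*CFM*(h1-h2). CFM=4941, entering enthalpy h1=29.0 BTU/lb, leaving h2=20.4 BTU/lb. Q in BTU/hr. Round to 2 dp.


Q = 4.5 * 4941 * (29.0 - 20.4) = 191216.70 BTU/hr

191216.70 BTU/hr


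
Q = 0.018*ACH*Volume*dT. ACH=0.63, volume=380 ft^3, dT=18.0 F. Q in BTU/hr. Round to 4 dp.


Q = 0.018 * 0.63 * 380 * 18.0 = 77.5656 BTU/hr

77.5656 BTU/hr


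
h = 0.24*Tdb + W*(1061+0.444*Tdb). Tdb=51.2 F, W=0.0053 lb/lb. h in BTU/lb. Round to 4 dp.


h = 0.24*51.2 + 0.0053*(1061+0.444*51.2) = 18.0318 BTU/lb

18.0318 BTU/lb


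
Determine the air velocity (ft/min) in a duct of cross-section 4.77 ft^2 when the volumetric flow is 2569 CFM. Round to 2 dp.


V = 2569 / 4.77 = 538.57 ft/min

538.57 ft/min


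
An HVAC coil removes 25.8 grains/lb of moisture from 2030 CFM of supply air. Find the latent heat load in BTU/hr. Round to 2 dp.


Q = 0.68 * 2030 * 25.8 = 35614.32 BTU/hr

35614.32 BTU/hr


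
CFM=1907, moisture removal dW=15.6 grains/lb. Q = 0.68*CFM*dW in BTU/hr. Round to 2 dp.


Q = 0.68 * 1907 * 15.6 = 20229.46 BTU/hr

20229.46 BTU/hr


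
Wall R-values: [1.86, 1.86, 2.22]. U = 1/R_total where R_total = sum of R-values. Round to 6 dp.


R_total = 1.86 + 1.86 + 2.22 = 5.94
U = 1/5.94 = 0.168350

0.168350


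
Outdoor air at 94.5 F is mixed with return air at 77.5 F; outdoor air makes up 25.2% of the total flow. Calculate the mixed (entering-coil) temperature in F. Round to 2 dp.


T_mix = 77.5 + (25.2/100)*(94.5-77.5) = 81.78 F

81.78 F


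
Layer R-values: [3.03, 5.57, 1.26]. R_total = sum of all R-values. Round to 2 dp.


R_total = 3.03 + 5.57 + 1.26 = 9.86

9.86


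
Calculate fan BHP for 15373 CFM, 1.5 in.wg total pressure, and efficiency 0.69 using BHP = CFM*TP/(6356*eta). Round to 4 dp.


BHP = 15373 * 1.5 / (6356 * 0.69) = 5.2580 hp

5.2580 hp


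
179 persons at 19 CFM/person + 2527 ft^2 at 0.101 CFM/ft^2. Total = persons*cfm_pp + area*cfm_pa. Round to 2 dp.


Total = 179*19 + 2527*0.101 = 3656.23 CFM

3656.23 CFM


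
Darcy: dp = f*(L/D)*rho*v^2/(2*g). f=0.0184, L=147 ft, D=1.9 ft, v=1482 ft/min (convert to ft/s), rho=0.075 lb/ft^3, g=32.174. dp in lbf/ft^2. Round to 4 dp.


v_fps = 1482/60 = 24.7 ft/s
dp = 0.0184*(147/1.9)*0.075*24.7^2/(2*32.174) = 1.0123 lbf/ft^2

1.0123 lbf/ft^2


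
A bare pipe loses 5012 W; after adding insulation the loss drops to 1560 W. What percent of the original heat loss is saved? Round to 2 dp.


Savings = ((5012-1560)/5012)*100 = 68.87 %

68.87 %


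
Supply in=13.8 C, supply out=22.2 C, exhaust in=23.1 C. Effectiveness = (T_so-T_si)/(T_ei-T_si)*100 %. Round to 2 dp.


eff = (22.2-13.8)/(23.1-13.8)*100 = 90.32 %

90.32 %


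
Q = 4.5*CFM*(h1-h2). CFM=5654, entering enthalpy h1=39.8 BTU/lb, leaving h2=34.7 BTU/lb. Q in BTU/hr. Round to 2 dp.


Q = 4.5 * 5654 * (39.8 - 34.7) = 129759.30 BTU/hr

129759.30 BTU/hr


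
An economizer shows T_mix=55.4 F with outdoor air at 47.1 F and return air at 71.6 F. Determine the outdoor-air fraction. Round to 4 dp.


frac = (55.4 - 71.6) / (47.1 - 71.6) = 0.6612

0.6612


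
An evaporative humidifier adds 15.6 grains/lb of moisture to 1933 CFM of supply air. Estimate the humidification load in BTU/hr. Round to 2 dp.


Q = 0.68 * 1933 * 15.6 = 20505.26 BTU/hr

20505.26 BTU/hr


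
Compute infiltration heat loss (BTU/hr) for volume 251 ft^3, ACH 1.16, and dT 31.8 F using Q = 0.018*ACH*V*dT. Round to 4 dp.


Q = 0.018 * 1.16 * 251 * 31.8 = 166.6600 BTU/hr

166.6600 BTU/hr


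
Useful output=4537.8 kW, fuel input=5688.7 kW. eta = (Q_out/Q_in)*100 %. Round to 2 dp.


eta = (4537.8/5688.7)*100 = 79.77 %

79.77 %


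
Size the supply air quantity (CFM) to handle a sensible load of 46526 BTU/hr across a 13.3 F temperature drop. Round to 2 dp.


CFM = 46526 / (1.08 * 13.3) = 3239.07

3239.07 CFM


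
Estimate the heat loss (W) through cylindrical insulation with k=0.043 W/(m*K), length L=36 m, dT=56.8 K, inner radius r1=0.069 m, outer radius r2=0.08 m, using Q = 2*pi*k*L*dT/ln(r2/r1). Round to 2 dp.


Q = 2*pi*0.043*36*56.8/ln(0.08/0.069) = 3734.84 W

3734.84 W


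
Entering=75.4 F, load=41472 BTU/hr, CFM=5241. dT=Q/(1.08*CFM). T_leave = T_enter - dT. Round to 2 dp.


dT = 41472/(1.08*5241) = 7.3268
T_leave = 75.4 - 7.3268 = 68.07 F

68.07 F


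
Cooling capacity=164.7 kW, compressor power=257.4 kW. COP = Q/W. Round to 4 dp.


COP = 164.7 / 257.4 = 0.6399

0.6399


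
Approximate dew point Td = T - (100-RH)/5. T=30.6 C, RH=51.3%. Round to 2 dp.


Td = 30.6 - (100-51.3)/5 = 20.86 C

20.86 C


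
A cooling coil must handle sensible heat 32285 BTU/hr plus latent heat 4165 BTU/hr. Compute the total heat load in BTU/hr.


Qt = 32285 + 4165 = 36450 BTU/hr

36450 BTU/hr


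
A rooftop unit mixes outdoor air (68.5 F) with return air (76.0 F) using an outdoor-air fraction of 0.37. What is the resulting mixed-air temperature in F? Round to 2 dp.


T_mix = 0.37*68.5 + 0.63*76.0 = 73.23 F

73.23 F


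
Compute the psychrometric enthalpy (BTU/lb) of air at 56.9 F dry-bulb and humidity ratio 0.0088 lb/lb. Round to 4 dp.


h = 0.24*56.9 + 0.0088*(1061+0.444*56.9) = 23.2151 BTU/lb

23.2151 BTU/lb


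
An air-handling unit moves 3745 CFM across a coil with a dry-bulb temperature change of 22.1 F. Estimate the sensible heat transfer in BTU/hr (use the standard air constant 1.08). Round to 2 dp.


Q = 1.08 * 3745 * 22.1 = 89385.66 BTU/hr

89385.66 BTU/hr


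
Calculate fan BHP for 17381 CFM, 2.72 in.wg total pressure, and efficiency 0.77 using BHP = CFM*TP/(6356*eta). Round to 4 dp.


BHP = 17381 * 2.72 / (6356 * 0.77) = 9.6598 hp

9.6598 hp


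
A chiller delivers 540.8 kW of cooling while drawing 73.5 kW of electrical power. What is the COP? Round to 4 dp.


COP = 540.8 / 73.5 = 7.3578

7.3578


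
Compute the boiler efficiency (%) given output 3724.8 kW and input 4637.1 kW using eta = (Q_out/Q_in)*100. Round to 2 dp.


eta = (3724.8/4637.1)*100 = 80.33 %

80.33 %


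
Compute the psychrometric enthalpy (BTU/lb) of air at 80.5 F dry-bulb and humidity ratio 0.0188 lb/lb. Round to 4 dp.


h = 0.24*80.5 + 0.0188*(1061+0.444*80.5) = 39.9387 BTU/lb

39.9387 BTU/lb


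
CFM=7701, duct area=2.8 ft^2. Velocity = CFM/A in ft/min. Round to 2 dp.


V = 7701 / 2.8 = 2750.36 ft/min

2750.36 ft/min


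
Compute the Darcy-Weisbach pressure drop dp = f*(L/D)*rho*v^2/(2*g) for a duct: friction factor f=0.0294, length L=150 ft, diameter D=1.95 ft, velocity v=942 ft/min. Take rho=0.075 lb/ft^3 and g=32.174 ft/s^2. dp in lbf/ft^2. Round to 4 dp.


v_fps = 942/60 = 15.7 ft/s
dp = 0.0294*(150/1.95)*0.075*15.7^2/(2*32.174) = 0.6497 lbf/ft^2

0.6497 lbf/ft^2


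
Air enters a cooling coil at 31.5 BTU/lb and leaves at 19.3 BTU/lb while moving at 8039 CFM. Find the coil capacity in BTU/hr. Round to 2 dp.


Q = 4.5 * 8039 * (31.5 - 19.3) = 441341.10 BTU/hr

441341.10 BTU/hr


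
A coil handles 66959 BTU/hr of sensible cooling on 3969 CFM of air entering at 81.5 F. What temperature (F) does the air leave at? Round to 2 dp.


dT = 66959/(1.08*3969) = 15.6208
T_leave = 81.5 - 15.6208 = 65.88 F

65.88 F


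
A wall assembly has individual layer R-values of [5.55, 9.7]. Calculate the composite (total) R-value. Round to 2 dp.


R_total = 5.55 + 9.7 = 15.25

15.25


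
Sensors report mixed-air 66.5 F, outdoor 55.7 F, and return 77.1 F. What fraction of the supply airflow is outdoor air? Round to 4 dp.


frac = (66.5 - 77.1) / (55.7 - 77.1) = 0.4953

0.4953


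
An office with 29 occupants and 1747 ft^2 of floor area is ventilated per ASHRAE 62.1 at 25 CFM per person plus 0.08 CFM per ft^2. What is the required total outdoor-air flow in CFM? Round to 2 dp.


Total = 29*25 + 1747*0.08 = 864.76 CFM

864.76 CFM


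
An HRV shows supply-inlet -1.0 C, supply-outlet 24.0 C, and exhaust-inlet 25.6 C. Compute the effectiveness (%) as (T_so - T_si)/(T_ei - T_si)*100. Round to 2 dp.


eff = (24.0-(-1.0))/(25.6-(-1.0))*100 = 93.98 %

93.98 %


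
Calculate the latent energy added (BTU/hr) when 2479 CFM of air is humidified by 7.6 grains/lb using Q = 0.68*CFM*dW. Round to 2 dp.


Q = 0.68 * 2479 * 7.6 = 12811.47 BTU/hr

12811.47 BTU/hr


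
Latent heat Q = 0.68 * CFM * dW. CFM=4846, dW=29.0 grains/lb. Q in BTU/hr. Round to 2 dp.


Q = 0.68 * 4846 * 29.0 = 95563.12 BTU/hr

95563.12 BTU/hr


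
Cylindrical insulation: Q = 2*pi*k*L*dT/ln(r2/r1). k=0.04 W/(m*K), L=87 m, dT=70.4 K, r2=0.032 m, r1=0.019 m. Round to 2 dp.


Q = 2*pi*0.04*87*70.4/ln(0.032/0.019) = 2952.89 W

2952.89 W


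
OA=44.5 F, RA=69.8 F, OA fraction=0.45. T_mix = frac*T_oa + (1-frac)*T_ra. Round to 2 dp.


T_mix = 0.45*44.5 + 0.55*69.8 = 58.42 F

58.42 F


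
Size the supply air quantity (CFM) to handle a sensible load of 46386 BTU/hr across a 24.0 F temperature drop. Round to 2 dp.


CFM = 46386 / (1.08 * 24.0) = 1789.58

1789.58 CFM


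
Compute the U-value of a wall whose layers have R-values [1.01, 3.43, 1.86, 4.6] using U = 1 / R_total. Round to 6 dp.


R_total = 1.01 + 3.43 + 1.86 + 4.6 = 10.90
U = 1/10.90 = 0.091743

0.091743


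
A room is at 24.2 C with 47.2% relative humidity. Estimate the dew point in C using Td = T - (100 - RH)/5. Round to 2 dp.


Td = 24.2 - (100-47.2)/5 = 13.64 C

13.64 C


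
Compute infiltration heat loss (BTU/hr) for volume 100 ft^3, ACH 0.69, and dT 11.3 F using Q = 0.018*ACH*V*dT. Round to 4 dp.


Q = 0.018 * 0.69 * 100 * 11.3 = 14.0346 BTU/hr

14.0346 BTU/hr


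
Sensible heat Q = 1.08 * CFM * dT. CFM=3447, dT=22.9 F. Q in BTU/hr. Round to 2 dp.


Q = 1.08 * 3447 * 22.9 = 85251.20 BTU/hr

85251.20 BTU/hr


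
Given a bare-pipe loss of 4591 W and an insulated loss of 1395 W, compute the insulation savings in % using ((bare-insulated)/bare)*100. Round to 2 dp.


Savings = ((4591-1395)/4591)*100 = 69.61 %

69.61 %


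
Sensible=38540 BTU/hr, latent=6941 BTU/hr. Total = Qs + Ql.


Qt = 38540 + 6941 = 45481 BTU/hr

45481 BTU/hr


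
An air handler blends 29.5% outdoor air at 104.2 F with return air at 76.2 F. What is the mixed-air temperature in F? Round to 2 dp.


T_mix = 76.2 + (29.5/100)*(104.2-76.2) = 84.46 F

84.46 F


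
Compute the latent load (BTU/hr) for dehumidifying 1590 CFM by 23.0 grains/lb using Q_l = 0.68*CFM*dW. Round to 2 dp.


Q = 0.68 * 1590 * 23.0 = 24867.60 BTU/hr

24867.60 BTU/hr


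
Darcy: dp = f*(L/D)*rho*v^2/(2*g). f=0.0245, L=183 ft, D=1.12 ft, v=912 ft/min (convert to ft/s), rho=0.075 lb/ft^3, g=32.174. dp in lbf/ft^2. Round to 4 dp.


v_fps = 912/60 = 15.2 ft/s
dp = 0.0245*(183/1.12)*0.075*15.2^2/(2*32.174) = 1.0780 lbf/ft^2

1.0780 lbf/ft^2


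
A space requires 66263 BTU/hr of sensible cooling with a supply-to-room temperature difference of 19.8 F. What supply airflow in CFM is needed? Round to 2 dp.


CFM = 66263 / (1.08 * 19.8) = 3098.72

3098.72 CFM


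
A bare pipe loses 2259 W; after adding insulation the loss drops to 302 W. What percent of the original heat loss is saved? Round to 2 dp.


Savings = ((2259-302)/2259)*100 = 86.63 %

86.63 %


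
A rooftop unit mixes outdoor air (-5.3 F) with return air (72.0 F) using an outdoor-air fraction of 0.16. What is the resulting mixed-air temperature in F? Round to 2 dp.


T_mix = 0.16*(-5.3) + 0.84*72.0 = 59.63 F

59.63 F


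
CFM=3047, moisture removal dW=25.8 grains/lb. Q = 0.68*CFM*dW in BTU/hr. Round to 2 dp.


Q = 0.68 * 3047 * 25.8 = 53456.57 BTU/hr

53456.57 BTU/hr


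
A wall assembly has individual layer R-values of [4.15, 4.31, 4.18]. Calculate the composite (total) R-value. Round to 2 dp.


R_total = 4.15 + 4.31 + 4.18 = 12.64

12.64


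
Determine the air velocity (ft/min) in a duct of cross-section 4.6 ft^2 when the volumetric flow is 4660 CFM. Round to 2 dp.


V = 4660 / 4.6 = 1013.04 ft/min

1013.04 ft/min


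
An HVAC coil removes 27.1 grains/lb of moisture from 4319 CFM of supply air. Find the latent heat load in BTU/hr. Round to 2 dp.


Q = 0.68 * 4319 * 27.1 = 79590.53 BTU/hr

79590.53 BTU/hr


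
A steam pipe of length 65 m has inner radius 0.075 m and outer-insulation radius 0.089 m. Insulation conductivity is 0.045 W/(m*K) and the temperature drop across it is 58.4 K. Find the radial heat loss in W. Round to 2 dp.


Q = 2*pi*0.045*65*58.4/ln(0.089/0.075) = 6271.13 W

6271.13 W


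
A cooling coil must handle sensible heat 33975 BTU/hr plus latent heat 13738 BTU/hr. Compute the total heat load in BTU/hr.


Qt = 33975 + 13738 = 47713 BTU/hr

47713 BTU/hr


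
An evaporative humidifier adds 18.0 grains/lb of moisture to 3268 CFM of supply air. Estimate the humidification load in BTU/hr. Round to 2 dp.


Q = 0.68 * 3268 * 18.0 = 40000.32 BTU/hr

40000.32 BTU/hr


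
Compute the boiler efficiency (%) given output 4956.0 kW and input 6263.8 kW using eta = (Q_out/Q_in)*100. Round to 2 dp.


eta = (4956.0/6263.8)*100 = 79.12 %

79.12 %


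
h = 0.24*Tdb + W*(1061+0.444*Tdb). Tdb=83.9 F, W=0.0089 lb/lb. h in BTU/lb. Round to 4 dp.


h = 0.24*83.9 + 0.0089*(1061+0.444*83.9) = 29.9104 BTU/lb

29.9104 BTU/lb


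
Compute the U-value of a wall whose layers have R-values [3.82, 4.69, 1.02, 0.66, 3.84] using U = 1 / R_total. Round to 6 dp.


R_total = 3.82 + 4.69 + 1.02 + 0.66 + 3.84 = 14.03
U = 1/14.03 = 0.071276

0.071276


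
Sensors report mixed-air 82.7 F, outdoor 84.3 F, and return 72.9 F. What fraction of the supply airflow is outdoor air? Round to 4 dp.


frac = (82.7 - 72.9) / (84.3 - 72.9) = 0.8596

0.8596


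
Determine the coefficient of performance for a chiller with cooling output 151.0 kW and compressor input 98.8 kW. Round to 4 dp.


COP = 151.0 / 98.8 = 1.5283

1.5283


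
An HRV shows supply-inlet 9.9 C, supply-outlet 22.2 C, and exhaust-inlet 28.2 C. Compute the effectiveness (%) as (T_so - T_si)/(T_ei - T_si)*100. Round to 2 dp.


eff = (22.2-9.9)/(28.2-9.9)*100 = 67.21 %

67.21 %


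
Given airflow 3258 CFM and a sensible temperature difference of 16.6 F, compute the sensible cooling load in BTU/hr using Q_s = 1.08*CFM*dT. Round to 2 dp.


Q = 1.08 * 3258 * 16.6 = 58409.42 BTU/hr

58409.42 BTU/hr


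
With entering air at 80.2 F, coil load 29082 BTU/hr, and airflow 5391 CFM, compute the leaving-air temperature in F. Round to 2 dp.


dT = 29082/(1.08*5391) = 4.9950
T_leave = 80.2 - 4.9950 = 75.21 F

75.21 F


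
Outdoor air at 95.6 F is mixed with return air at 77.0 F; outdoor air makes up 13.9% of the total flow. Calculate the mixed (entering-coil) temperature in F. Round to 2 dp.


T_mix = 77.0 + (13.9/100)*(95.6-77.0) = 79.59 F

79.59 F


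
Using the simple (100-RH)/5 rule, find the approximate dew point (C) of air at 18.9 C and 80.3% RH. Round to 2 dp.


Td = 18.9 - (100-80.3)/5 = 14.96 C

14.96 C


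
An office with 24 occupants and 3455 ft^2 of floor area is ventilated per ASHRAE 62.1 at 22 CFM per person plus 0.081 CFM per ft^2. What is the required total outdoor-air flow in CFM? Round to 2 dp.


Total = 24*22 + 3455*0.081 = 807.86 CFM

807.86 CFM


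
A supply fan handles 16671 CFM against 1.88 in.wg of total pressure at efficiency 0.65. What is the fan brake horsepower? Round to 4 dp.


BHP = 16671 * 1.88 / (6356 * 0.65) = 7.5862 hp

7.5862 hp


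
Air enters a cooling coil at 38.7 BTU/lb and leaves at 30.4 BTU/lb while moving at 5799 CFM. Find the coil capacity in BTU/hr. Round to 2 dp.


Q = 4.5 * 5799 * (38.7 - 30.4) = 216592.65 BTU/hr

216592.65 BTU/hr


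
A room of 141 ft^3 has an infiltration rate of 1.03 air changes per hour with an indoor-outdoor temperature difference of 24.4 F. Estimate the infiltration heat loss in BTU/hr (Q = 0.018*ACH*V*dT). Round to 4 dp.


Q = 0.018 * 1.03 * 141 * 24.4 = 63.7850 BTU/hr

63.7850 BTU/hr


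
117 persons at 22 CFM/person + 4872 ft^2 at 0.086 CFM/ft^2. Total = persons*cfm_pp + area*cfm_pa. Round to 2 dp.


Total = 117*22 + 4872*0.086 = 2992.99 CFM

2992.99 CFM


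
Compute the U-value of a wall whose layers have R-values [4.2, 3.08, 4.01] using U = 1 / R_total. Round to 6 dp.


R_total = 4.2 + 3.08 + 4.01 = 11.29
U = 1/11.29 = 0.088574

0.088574


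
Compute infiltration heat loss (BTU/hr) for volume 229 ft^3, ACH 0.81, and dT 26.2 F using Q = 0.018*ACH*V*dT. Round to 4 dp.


Q = 0.018 * 0.81 * 229 * 26.2 = 87.4771 BTU/hr

87.4771 BTU/hr


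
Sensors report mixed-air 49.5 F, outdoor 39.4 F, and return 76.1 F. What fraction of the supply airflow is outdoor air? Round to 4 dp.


frac = (49.5 - 76.1) / (39.4 - 76.1) = 0.7248

0.7248


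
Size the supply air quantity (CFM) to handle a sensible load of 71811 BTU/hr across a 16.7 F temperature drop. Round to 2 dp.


CFM = 71811 / (1.08 * 16.7) = 3981.54

3981.54 CFM


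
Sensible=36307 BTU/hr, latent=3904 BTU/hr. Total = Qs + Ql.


Qt = 36307 + 3904 = 40211 BTU/hr

40211 BTU/hr


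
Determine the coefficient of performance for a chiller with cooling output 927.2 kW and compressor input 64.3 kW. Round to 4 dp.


COP = 927.2 / 64.3 = 14.4199

14.4199


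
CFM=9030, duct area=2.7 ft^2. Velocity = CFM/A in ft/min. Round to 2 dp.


V = 9030 / 2.7 = 3344.44 ft/min

3344.44 ft/min


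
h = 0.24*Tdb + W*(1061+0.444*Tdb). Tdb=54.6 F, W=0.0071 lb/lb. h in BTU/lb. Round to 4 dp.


h = 0.24*54.6 + 0.0071*(1061+0.444*54.6) = 20.8092 BTU/lb

20.8092 BTU/lb


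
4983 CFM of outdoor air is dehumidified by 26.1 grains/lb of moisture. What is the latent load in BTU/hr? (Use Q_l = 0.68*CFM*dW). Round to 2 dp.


Q = 0.68 * 4983 * 26.1 = 88438.28 BTU/hr

88438.28 BTU/hr


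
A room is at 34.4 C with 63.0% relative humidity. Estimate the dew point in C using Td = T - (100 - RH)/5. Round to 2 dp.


Td = 34.4 - (100-63.0)/5 = 27.00 C

27.00 C


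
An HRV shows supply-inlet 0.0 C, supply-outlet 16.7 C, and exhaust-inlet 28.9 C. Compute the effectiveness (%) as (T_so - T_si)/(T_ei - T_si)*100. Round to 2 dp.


eff = (16.7-0.0)/(28.9-0.0)*100 = 57.79 %

57.79 %


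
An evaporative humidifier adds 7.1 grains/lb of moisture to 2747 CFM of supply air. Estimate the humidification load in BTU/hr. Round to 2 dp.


Q = 0.68 * 2747 * 7.1 = 13262.52 BTU/hr

13262.52 BTU/hr


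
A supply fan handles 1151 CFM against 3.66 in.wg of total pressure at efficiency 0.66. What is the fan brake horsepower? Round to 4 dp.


BHP = 1151 * 3.66 / (6356 * 0.66) = 1.0042 hp

1.0042 hp


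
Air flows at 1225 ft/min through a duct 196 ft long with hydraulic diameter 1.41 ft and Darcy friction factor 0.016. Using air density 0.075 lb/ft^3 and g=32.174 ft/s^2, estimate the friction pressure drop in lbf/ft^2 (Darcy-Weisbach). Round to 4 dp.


v_fps = 1225/60 = 20.4167 ft/s
dp = 0.016*(196/1.41)*0.075*20.4167^2/(2*32.174) = 1.0806 lbf/ft^2

1.0806 lbf/ft^2


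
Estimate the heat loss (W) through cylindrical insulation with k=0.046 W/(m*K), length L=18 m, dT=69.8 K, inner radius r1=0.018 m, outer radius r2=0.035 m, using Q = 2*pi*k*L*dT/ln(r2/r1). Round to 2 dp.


Q = 2*pi*0.046*18*69.8/ln(0.035/0.018) = 546.08 W

546.08 W
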